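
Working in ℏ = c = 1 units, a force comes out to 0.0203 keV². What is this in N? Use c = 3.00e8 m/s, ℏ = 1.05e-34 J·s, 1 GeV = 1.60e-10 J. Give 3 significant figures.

Force is [E]/[L] = [E]²/(ℏc); restore (ℏc)⁻¹.
1 GeV² → 1/(ℏc) × (1 GeV in J)² = 8.13e5 N.
Convert the energy scale: 0.0203 keV² = 2.03e-14 GeV².
Result: 2.03e-14 × 8.13e5 = 1.65e-8 N.

1.65e-8 N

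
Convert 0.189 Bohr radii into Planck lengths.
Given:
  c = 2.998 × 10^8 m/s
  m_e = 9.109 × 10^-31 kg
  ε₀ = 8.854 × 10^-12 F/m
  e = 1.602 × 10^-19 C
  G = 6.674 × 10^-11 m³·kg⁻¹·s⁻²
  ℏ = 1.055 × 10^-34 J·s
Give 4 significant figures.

6.194 × 10^23

Bohr radius: a₀ = 4πε₀ℏ²/(m_e e²) = 5.297 × 10^-11 m
Planck length: ℓ_P = √(ℏG/c³) = 1.616 × 10^-35 m
0.189 × 5.297 × 10^-11 / 1.616 × 10^-35 = 6.194 × 10^23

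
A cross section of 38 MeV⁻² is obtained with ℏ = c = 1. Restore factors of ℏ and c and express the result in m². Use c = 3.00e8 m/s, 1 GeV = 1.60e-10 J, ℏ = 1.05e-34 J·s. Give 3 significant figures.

1.47e-24 m²

Area is [L]² = [E]⁻²·(ℏc)²; restore (ℏc)².
1 GeV⁻² → (ℏc)² × (1 GeV in J)⁻² = 3.88e-32 m².
Convert the energy scale: 38 MeV⁻² = 3.80e7 GeV⁻².
Result: 3.80e7 × 3.88e-32 = 1.47e-24 m².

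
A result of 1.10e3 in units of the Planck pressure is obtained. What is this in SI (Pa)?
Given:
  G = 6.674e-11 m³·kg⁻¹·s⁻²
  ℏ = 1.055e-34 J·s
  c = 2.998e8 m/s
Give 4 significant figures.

5.096e116 Pa

One Planck pressure: p_P = c⁷/(ℏG²) = 4.632e113 Pa.
1.10e3 × 4.632e113 Pa = 5.096e116 Pa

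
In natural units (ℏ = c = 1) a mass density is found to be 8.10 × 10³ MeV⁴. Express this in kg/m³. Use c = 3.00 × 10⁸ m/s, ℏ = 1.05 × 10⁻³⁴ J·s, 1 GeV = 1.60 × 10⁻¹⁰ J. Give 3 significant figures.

Mass density is [E]/(c²[L]³) = [E]⁴/(ℏ³c⁵).
1 GeV⁴ → 1/(ℏ³c⁵) × (1 GeV in J)⁴ = 2.33 × 10²⁰ kg/m³.
Convert the energy scale: 8.10 × 10³ MeV⁴ = 8.10 × 10⁻⁹ GeV⁴.
Result: 8.10 × 10⁻⁹ × 2.33 × 10²⁰ = 1.89 × 10¹² kg/m³.

1.89 × 10¹² kg/m³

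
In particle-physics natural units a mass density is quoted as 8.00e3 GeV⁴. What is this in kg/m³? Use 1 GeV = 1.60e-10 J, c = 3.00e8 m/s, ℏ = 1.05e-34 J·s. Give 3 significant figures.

Mass density is [E]/(c²[L]³) = [E]⁴/(ℏ³c⁵).
1 GeV⁴ → 1/(ℏ³c⁵) × (1 GeV in J)⁴ = 2.33e20 kg/m³.
Result: 8.00e3 × 2.33e20 = 1.86e24 kg/m³.

1.86e24 kg/m³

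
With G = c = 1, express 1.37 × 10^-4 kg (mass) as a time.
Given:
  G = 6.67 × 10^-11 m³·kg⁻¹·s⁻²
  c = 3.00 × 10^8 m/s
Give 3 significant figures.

3.38 × 10^-40 s

Mass → time via G/c³.
1.37 × 10^-4 kg × (G/c³) = 3.38 × 10^-40 s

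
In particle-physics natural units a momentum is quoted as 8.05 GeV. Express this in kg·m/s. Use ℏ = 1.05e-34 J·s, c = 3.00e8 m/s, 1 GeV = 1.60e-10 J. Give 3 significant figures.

Momentum is [E]/c; divide by c.
1 GeV → 1/c × (1 GeV in J) = 5.33e-19 kg·m/s.
Result: 8.05 × 5.33e-19 = 4.29e-18 kg·m/s.

4.29e-18 kg·m/s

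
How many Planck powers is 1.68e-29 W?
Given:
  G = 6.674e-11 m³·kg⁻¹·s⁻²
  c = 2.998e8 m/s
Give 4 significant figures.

Planck power: P_P = c⁵/G = 3.629e52 W.
1.68e-29 / 3.629e52 = 4.630e-82

4.630e-82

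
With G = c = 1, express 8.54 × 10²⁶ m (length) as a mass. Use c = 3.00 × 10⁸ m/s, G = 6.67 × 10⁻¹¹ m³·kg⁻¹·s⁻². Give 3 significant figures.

1.15 × 10⁵⁴ kg

Length → mass via c²/G.
8.54 × 10²⁶ m × (c²/G) = 1.15 × 10⁵⁴ kg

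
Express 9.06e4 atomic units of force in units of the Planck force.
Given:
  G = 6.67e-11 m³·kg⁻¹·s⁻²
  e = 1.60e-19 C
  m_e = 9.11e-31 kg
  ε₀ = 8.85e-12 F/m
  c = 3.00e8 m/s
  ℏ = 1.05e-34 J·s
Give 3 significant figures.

6.21e-47

atomic unit of force: F_au = E_h/a₀ = m_e²e⁶/((4πε₀)³ℏ⁴) = 8.33e-8 N
Planck force: F_P = c⁴/G = 1.21e44 N
9.06e4 × 8.33e-8 / 1.21e44 = 6.21e-47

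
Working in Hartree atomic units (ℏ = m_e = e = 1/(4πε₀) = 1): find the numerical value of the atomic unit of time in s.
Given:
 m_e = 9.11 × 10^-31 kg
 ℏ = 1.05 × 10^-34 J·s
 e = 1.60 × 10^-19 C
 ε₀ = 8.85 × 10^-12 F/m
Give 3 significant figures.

From ℏ = m_e = e = 1/(4πε₀) = 1 the time scale is τ_au = (4πε₀)²ℏ³/(m_e e⁴).
E_h = 4.38 × 10^-18 J
ℏ/E_h = 2.40 × 10^-17 s

2.40 × 10^-17 s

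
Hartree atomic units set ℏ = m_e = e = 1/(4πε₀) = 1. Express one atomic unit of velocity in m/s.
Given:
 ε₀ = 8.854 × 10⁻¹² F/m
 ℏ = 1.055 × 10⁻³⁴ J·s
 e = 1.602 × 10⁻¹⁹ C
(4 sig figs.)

From ℏ = m_e = e = 1/(4πε₀) = 1 the velocity scale is v_au = e²/(4πε₀ℏ).
  = 2.566 × 10⁻³⁸ / 1.174 × 10⁻⁴⁴
  = 2.186 × 10⁶ m/s

2.186 × 10⁶ m/s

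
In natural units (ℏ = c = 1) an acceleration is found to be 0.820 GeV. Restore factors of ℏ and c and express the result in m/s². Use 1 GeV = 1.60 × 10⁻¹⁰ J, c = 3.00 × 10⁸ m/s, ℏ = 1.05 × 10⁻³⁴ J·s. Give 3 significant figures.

3.75 × 10³² m/s²

Acceleration is [L]/[T]² = c·[E]/ℏ.
1 GeV → c/ℏ × (1 GeV in J) = 4.57 × 10³² m/s².
Result: 0.820 × 4.57 × 10³² = 3.75 × 10³² m/s².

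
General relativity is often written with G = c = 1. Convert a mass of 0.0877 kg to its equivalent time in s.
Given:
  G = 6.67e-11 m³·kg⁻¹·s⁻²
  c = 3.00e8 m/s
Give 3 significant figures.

Mass → time via G/c³.
0.0877 kg × (G/c³) = 2.17e-37 s

2.17e-37 s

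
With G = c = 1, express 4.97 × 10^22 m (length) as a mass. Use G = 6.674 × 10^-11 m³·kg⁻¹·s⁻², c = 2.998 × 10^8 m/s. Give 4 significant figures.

6.693 × 10^49 kg

Length → mass via c²/G.
4.97 × 10^22 m × (c²/G) = 6.693 × 10^49 kg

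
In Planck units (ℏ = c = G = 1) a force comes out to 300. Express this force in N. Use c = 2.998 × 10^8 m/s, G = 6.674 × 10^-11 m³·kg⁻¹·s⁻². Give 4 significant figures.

3.631 × 10^46 N

One Planck force: F_P = c⁴/G = 1.210 × 10^44 N.
300 × 1.210 × 10^44 N = 3.631 × 10^46 N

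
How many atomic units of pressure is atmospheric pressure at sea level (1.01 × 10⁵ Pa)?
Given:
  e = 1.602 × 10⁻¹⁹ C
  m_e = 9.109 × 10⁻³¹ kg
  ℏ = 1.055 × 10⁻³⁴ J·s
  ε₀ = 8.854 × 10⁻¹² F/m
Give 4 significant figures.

3.448 × 10⁻⁹

atomic unit of pressure: P_au = E_h/a₀³ = m_e⁴e¹⁰/((4πε₀)⁵ℏ⁸) = 2.929 × 10¹³ Pa.
1.01 × 10⁵ / 2.929 × 10¹³ = 3.448 × 10⁻⁹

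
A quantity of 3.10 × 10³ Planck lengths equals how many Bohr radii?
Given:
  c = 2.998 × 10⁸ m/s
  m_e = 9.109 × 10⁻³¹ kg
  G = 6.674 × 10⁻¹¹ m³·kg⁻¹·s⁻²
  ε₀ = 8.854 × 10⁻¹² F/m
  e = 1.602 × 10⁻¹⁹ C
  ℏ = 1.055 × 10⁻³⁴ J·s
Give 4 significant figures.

9.460 × 10⁻²²

Planck length: ℓ_P = √(ℏG/c³) = 1.616 × 10⁻³⁵ m
Bohr radius: a₀ = 4πε₀ℏ²/(m_e e²) = 5.297 × 10⁻¹¹ m
3.10 × 10³ × 1.616 × 10⁻³⁵ / 5.297 × 10⁻¹¹ = 9.460 × 10⁻²²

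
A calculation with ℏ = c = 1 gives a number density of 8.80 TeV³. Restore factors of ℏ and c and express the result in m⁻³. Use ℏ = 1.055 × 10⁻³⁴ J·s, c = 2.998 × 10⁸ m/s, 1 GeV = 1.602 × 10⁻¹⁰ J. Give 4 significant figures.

Number density is [L]⁻³ = [E]³/(ℏc)³.
1 GeV³ → 1/(ℏc)³ × (1 GeV in J)³ = 1.299 × 10⁴⁷ m⁻³.
Convert the energy scale: 8.80 TeV³ = 8.80 × 10⁹ GeV³.
Result: 8.80 × 10⁹ × 1.299 × 10⁴⁷ = 1.143 × 10⁵⁷ m⁻³.

1.143 × 10⁵⁷ m⁻³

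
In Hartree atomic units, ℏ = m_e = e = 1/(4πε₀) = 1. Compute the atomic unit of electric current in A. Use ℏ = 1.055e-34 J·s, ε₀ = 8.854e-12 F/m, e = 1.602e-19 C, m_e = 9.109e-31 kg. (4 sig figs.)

Dimensional analysis gives I_au = e E_h/ℏ = m_e e⁵/((4πε₀)²ℏ³).
E_h = 4.354e-18 J
e·E_h/ℏ = 6.612e-3 A

6.612e-3 A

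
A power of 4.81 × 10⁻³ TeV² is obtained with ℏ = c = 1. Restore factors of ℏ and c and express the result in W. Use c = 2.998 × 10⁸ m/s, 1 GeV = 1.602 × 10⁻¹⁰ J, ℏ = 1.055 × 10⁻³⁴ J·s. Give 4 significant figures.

Power is [E]/[T] = [E]²/ℏ.
1 GeV² → 1/ℏ × (1 GeV in J)² = 2.433 × 10¹⁴ W.
Convert the energy scale: 4.81 × 10⁻³ TeV² = 4.81 × 10³ GeV².
Result: 4.81 × 10³ × 2.433 × 10¹⁴ = 1.170 × 10¹⁸ W.

1.170 × 10¹⁸ W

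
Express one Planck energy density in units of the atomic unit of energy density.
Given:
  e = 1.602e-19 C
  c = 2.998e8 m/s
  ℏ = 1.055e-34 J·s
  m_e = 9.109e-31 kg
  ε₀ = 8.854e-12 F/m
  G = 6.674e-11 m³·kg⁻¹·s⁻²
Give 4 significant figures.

Planck energy density: u_P = c⁷/(ℏG²) = 4.632e113 J/m³
atomic unit of energy density: u_au = E_h/a₀³ = m_e⁴e¹⁰/((4πε₀)⁵ℏ⁸) = 2.929e13 J/m³
ratio = 4.632e113 / 2.929e13 = 1.581e100

1.581e100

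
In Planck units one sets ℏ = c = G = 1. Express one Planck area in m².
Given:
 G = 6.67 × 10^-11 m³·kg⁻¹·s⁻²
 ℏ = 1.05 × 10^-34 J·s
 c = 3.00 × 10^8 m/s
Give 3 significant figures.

2.59 × 10^-70 m²

A_P = ℏG/c³
  = 7.00 × 10^-45 / 2.70 × 10^25
  = 2.59 × 10^-70 m²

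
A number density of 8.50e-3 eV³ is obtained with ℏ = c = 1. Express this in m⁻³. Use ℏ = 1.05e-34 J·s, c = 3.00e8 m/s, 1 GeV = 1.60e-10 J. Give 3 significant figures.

Number density is [L]⁻³ = [E]³/(ℏc)³.
1 GeV³ → 1/(ℏc)³ × (1 GeV in J)³ = 1.31e47 m⁻³.
Convert the energy scale: 8.50e-3 eV³ = 8.50e-30 GeV³.
Result: 8.50e-30 × 1.31e47 = 1.11e18 m⁻³.

1.11e18 m⁻³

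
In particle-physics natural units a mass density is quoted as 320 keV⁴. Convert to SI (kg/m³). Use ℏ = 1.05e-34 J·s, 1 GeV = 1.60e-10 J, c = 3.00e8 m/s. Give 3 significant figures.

Mass density is [E]/(c²[L]³) = [E]⁴/(ℏ³c⁵).
1 GeV⁴ → 1/(ℏ³c⁵) × (1 GeV in J)⁴ = 2.33e20 kg/m³.
Convert the energy scale: 320 keV⁴ = 3.20e-22 GeV⁴.
Result: 3.20e-22 × 2.33e20 = 0.0746 kg/m³.

0.0746 kg/m³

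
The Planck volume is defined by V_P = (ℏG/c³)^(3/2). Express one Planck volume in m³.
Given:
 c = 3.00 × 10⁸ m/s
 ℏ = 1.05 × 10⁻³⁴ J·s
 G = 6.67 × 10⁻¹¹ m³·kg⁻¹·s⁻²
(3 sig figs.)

4.18 × 10⁻¹⁰⁵ m³

V_P = (ℏG/c³)^(3/2)
  = √(1.75 × 10⁻²⁰⁹)
  = 4.18 × 10⁻¹⁰⁵ m³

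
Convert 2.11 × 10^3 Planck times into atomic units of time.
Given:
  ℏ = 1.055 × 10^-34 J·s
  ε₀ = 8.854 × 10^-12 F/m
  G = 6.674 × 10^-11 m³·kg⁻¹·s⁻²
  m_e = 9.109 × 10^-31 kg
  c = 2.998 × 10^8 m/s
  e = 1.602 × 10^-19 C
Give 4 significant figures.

Planck time: t_P = √(ℏG/c⁵) = 5.392 × 10^-44 s
atomic unit of time: τ_au = (4πε₀)²ℏ³/(m_e e⁴) = 2.423 × 10^-17 s
2.11 × 10^3 × 5.392 × 10^-44 / 2.423 × 10^-17 = 4.696 × 10^-24

4.696 × 10^-24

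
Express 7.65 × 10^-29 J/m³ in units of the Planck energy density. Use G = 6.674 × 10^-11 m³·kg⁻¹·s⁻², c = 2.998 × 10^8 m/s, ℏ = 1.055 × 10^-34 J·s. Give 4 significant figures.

Planck energy density: u_P = c⁷/(ℏG²) = 4.632 × 10^113 J/m³.
7.65 × 10^-29 / 4.632 × 10^113 = 1.651 × 10^-142

1.651 × 10^-142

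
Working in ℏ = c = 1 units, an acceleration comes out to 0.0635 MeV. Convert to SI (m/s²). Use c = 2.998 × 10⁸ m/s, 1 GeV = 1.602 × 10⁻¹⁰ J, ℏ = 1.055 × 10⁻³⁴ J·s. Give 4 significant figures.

2.891 × 10²⁸ m/s²

Acceleration is [L]/[T]² = c·[E]/ℏ.
1 GeV → c/ℏ × (1 GeV in J) = 4.552 × 10³² m/s².
Convert the energy scale: 0.0635 MeV = 6.35 × 10⁻⁵ GeV.
Result: 6.35 × 10⁻⁵ × 4.552 × 10³² = 2.891 × 10²⁸ m/s².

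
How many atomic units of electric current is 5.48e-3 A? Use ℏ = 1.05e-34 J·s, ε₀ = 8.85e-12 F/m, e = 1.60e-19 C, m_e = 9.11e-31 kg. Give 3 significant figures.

0.821

atomic unit of electric current: I_au = e E_h/ℏ = m_e e⁵/((4πε₀)²ℏ³) = 6.67e-3 A.
5.48e-3 / 6.67e-3 = 0.821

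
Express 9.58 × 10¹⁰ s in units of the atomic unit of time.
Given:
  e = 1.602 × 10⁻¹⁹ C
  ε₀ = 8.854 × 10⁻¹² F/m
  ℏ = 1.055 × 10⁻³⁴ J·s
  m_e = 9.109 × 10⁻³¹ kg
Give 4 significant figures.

3.954 × 10²⁷

atomic unit of time: τ_au = (4πε₀)²ℏ³/(m_e e⁴) = 2.423 × 10⁻¹⁷ s.
9.58 × 10¹⁰ / 2.423 × 10⁻¹⁷ = 3.954 × 10²⁷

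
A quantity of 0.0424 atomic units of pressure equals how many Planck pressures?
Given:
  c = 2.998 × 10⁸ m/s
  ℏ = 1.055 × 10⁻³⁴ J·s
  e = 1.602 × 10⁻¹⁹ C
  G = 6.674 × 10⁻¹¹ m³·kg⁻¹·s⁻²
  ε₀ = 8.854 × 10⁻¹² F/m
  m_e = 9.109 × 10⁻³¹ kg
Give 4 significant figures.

atomic unit of pressure: P_au = E_h/a₀³ = m_e⁴e¹⁰/((4πε₀)⁵ℏ⁸) = 2.929 × 10¹³ Pa
Planck pressure: p_P = c⁷/(ℏG²) = 4.632 × 10¹¹³ Pa
0.0424 × 2.929 × 10¹³ / 4.632 × 10¹¹³ = 2.681 × 10⁻¹⁰²

2.681 × 10⁻¹⁰²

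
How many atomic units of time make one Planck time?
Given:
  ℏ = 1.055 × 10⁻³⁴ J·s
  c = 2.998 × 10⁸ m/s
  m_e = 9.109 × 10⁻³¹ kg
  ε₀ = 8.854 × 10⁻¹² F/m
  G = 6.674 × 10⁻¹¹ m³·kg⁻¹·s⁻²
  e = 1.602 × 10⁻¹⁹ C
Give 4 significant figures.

2.225 × 10⁻²⁷

Planck time: t_P = √(ℏG/c⁵) = 5.392 × 10⁻⁴⁴ s
atomic unit of time: τ_au = (4πε₀)²ℏ³/(m_e e⁴) = 2.423 × 10⁻¹⁷ s
ratio = 5.392 × 10⁻⁴⁴ / 2.423 × 10⁻¹⁷ = 2.225 × 10⁻²⁷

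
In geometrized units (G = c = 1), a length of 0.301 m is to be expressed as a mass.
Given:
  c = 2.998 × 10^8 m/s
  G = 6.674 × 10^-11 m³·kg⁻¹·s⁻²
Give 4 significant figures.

Length → mass via c²/G.
0.301 m × (c²/G) = 4.054 × 10^26 kg

4.054 × 10^26 kg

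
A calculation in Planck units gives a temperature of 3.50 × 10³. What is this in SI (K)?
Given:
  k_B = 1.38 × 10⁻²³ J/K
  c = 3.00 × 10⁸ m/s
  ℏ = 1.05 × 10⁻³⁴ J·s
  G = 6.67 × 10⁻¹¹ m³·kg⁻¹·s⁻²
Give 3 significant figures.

One Planck temperature: T_P = √(ℏc⁵/G) / k_B = 1.42 × 10³² K.
3.50 × 10³ × 1.42 × 10³² K = 4.96 × 10³⁵ K

4.96 × 10³⁵ K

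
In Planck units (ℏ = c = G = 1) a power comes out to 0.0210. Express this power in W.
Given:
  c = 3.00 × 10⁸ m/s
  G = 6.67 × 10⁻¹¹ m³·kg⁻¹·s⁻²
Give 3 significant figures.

7.65 × 10⁵⁰ W

One Planck power: P_P = c⁵/G = 3.64 × 10⁵² W.
0.0210 × 3.64 × 10⁵² W = 7.65 × 10⁵⁰ W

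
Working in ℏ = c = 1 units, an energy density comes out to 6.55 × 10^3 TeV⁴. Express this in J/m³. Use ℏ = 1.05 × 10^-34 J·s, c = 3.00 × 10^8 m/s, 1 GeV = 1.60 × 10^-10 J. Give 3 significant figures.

[E]/[L]³ = [E]⁴/(ℏc)³; restore (ℏc)⁻³.
1 GeV⁴ → 1/(ℏc)³ × (1 GeV in J)⁴ = 2.10 × 10^37 J/m³.
Convert the energy scale: 6.55 × 10^3 TeV⁴ = 6.55 × 10^15 GeV⁴.
Result: 6.55 × 10^15 × 2.10 × 10^37 = 1.37 × 10^53 J/m³.

1.37 × 10^53 J/m³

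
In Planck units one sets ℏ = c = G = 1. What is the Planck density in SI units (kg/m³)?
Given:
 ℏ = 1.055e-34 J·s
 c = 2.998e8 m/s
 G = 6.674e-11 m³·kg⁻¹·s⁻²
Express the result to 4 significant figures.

ρ_P = c⁵/(ℏG²)
  = 2.422e42 / 4.699e-55
  = 5.154e96 kg/m³

5.154e96 kg/m³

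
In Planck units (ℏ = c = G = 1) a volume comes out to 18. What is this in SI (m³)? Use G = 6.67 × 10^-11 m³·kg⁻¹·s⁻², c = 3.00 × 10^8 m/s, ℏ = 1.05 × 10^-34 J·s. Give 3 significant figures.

7.52 × 10^-104 m³

One Planck volume: V_P = (ℏG/c³)^(3/2) = 4.18 × 10^-105 m³.
18 × 4.18 × 10^-105 m³ = 7.52 × 10^-104 m³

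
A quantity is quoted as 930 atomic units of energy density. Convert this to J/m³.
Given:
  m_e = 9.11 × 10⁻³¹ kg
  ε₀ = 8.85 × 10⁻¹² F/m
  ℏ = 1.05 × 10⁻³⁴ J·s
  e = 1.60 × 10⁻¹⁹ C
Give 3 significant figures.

One atomic unit of energy density: u_au = E_h/a₀³ = m_e⁴e¹⁰/((4πε₀)⁵ℏ⁸) = 3.01 × 10¹³ J/m³.
930 × 3.01 × 10¹³ J/m³ = 2.80 × 10¹⁶ J/m³

2.80 × 10¹⁶ J/m³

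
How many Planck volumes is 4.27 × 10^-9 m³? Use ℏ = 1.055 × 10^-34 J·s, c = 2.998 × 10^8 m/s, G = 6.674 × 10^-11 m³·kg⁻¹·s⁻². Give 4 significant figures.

1.011 × 10^96

Planck volume: V_P = (ℏG/c³)^(3/2) = 4.224 × 10^-105 m³.
4.27 × 10^-9 / 4.224 × 10^-105 = 1.011 × 10^96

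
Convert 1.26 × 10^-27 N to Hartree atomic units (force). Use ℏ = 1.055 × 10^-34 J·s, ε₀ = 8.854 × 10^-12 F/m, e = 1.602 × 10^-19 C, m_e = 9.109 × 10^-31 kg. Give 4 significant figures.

atomic unit of force: F_au = E_h/a₀ = m_e²e⁶/((4πε₀)³ℏ⁴) = 8.220 × 10^-8 N.
1.26 × 10^-27 / 8.220 × 10^-8 = 1.533 × 10^-20

1.533 × 10^-20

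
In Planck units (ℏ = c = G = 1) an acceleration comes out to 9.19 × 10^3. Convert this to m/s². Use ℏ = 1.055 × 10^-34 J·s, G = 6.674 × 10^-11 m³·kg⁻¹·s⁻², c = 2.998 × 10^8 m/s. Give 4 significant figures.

One Planck acceleration: a_P = √(c⁷/(ℏG)) = 5.560 × 10^51 m/s².
9.19 × 10^3 × 5.560 × 10^51 m/s² = 5.110 × 10^55 m/s²

5.110 × 10^55 m/s²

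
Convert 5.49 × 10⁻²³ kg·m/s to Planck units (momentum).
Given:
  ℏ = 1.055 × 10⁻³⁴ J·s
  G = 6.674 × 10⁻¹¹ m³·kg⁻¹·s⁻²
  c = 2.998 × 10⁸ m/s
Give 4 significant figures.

8.412 × 10⁻²⁴

Planck momentum: p_P = √(ℏc³/G) = 6.527 kg·m/s.
5.49 × 10⁻²³ / 6.527 = 8.412 × 10⁻²⁴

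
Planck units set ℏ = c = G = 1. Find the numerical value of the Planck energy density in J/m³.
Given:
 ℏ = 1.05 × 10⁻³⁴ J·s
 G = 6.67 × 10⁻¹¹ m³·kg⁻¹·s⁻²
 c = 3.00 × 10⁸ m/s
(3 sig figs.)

4.68 × 10¹¹³ J/m³

Dimensional analysis gives u_P = c⁷/(ℏG²).
  = 2.19 × 10⁵⁹ / 4.67 × 10⁻⁵⁵
  = 4.68 × 10¹¹³ J/m³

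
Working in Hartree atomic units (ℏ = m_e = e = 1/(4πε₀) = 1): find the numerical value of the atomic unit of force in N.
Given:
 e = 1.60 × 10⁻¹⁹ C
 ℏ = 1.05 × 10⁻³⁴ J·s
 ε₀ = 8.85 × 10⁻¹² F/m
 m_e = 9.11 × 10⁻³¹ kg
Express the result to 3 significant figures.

8.33 × 10⁻⁸ N

Dimensional analysis gives F_au = E_h/a₀ = m_e²e⁶/((4πε₀)³ℏ⁴).
E_h = 4.38 × 10⁻¹⁸ J
a₀ = 5.26 × 10⁻¹¹ m
E_h/a₀ = 8.33 × 10⁻⁸ N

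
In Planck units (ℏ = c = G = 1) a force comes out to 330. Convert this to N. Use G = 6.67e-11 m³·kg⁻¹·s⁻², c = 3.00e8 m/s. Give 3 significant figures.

One Planck force: F_P = c⁴/G = 1.21e44 N.
330 × 1.21e44 N = 4.01e46 N

4.01e46 N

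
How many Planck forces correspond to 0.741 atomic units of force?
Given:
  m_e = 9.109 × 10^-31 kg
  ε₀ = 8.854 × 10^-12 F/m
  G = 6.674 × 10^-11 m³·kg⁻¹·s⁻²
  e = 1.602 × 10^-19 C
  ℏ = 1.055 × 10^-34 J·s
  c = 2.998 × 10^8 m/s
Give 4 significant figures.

5.032 × 10^-52

atomic unit of force: F_au = E_h/a₀ = m_e²e⁶/((4πε₀)³ℏ⁴) = 8.220 × 10^-8 N
Planck force: F_P = c⁴/G = 1.210 × 10^44 N
0.741 × 8.220 × 10^-8 / 1.210 × 10^44 = 5.032 × 10^-52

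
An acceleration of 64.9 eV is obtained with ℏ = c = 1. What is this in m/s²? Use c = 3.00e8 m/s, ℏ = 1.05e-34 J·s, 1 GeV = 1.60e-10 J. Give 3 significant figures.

Acceleration is [L]/[T]² = c·[E]/ℏ.
1 GeV → c/ℏ × (1 GeV in J) = 4.57e32 m/s².
Convert the energy scale: 64.9 eV = 6.49e-8 GeV.
Result: 6.49e-8 × 4.57e32 = 2.97e25 m/s².

2.97e25 m/s²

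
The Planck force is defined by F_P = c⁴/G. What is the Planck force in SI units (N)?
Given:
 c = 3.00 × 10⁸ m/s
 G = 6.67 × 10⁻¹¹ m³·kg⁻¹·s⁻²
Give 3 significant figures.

F_P = c⁴/G
  = 8.10 × 10³³ / 6.67 × 10⁻¹¹
  = 1.21 × 10⁴⁴ N

1.21 × 10⁴⁴ N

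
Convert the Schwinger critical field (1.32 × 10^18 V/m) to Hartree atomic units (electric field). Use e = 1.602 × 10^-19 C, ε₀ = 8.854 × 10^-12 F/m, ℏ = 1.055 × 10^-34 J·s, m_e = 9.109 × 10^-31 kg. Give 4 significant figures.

atomic unit of electric field: E_au = E_h/(e a₀) = m_e²e⁵/((4πε₀)³ℏ⁴) = 5.131 × 10^11 V/m.
1.32 × 10^18 / 5.131 × 10^11 = 2.573 × 10^6

2.573 × 10^6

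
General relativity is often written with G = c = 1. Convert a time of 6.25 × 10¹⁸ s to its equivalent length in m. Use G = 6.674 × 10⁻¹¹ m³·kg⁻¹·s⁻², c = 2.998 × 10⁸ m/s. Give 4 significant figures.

1.874 × 10²⁷ m

Time → length via c.
6.25 × 10¹⁸ s × (c) = 1.874 × 10²⁷ m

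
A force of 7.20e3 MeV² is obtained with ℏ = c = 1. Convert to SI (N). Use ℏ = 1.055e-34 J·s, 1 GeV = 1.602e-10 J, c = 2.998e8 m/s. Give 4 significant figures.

5.842e3 N

Force is [E]/[L] = [E]²/(ℏc); restore (ℏc)⁻¹.
1 GeV² → 1/(ℏc) × (1 GeV in J)² = 8.114e5 N.
Convert the energy scale: 7.20e3 MeV² = 7.20e-3 GeV².
Result: 7.20e-3 × 8.114e5 = 5.842e3 N.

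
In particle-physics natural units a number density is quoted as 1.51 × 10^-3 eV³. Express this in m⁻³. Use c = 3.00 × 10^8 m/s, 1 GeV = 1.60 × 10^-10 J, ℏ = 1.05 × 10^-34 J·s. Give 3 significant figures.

1.98 × 10^17 m⁻³

Number density is [L]⁻³ = [E]³/(ℏc)³.
1 GeV³ → 1/(ℏc)³ × (1 GeV in J)³ = 1.31 × 10^47 m⁻³.
Convert the energy scale: 1.51 × 10^-3 eV³ = 1.51 × 10^-30 GeV³.
Result: 1.51 × 10^-30 × 1.31 × 10^47 = 1.98 × 10^17 m⁻³.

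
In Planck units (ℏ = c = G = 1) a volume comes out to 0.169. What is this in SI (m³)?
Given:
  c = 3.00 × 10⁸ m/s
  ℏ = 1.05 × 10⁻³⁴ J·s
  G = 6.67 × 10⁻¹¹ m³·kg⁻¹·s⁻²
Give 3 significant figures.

One Planck volume: V_P = (ℏG/c³)^(3/2) = 4.18 × 10⁻¹⁰⁵ m³.
0.169 × 4.18 × 10⁻¹⁰⁵ m³ = 7.06 × 10⁻¹⁰⁶ m³

7.06 × 10⁻¹⁰⁶ m³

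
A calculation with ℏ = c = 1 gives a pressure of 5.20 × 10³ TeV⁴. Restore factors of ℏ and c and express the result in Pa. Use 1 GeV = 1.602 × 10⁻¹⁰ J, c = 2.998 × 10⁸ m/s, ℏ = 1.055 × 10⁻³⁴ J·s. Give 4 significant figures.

Pressure is [E]/[L]³ = [E]⁴/(ℏc)³.
1 GeV⁴ → 1/(ℏc)³ × (1 GeV in J)⁴ = 2.082 × 10³⁷ Pa.
Convert the energy scale: 5.20 × 10³ TeV⁴ = 5.20 × 10¹⁵ GeV⁴.
Result: 5.20 × 10¹⁵ × 2.082 × 10³⁷ = 1.082 × 10⁵³ Pa.

1.082 × 10⁵³ Pa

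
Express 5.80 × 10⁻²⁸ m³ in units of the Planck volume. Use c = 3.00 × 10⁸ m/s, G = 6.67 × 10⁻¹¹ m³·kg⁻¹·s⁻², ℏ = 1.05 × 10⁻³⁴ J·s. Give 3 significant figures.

Planck volume: V_P = (ℏG/c³)^(3/2) = 4.18 × 10⁻¹⁰⁵ m³.
5.80 × 10⁻²⁸ / 4.18 × 10⁻¹⁰⁵ = 1.39 × 10⁷⁷

1.39 × 10⁷⁷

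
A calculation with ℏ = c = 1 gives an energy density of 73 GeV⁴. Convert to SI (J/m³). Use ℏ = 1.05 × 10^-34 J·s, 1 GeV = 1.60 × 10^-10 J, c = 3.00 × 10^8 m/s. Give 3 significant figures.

[E]/[L]³ = [E]⁴/(ℏc)³; restore (ℏc)⁻³.
1 GeV⁴ → 1/(ℏc)³ × (1 GeV in J)⁴ = 2.10 × 10^37 J/m³.
Result: 73 × 2.10 × 10^37 = 1.53 × 10^39 J/m³.

1.53 × 10^39 J/m³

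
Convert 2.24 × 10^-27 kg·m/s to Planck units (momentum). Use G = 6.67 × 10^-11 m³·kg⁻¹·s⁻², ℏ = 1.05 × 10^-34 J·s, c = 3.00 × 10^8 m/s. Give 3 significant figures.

Planck momentum: p_P = √(ℏc³/G) = 6.52 kg·m/s.
2.24 × 10^-27 / 6.52 = 3.44 × 10^-28

3.44 × 10^-28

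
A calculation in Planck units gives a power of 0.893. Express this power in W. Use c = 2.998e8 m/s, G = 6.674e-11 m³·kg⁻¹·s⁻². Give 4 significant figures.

3.241e52 W

One Planck power: P_P = c⁵/G = 3.629e52 W.
0.893 × 3.629e52 W = 3.241e52 W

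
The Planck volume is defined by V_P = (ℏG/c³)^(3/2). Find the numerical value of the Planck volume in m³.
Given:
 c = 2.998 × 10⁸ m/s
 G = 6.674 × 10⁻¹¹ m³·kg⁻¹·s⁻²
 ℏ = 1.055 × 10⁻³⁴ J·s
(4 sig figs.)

V_P = (ℏG/c³)^(3/2)
  = √(1.784 × 10⁻²⁰⁹)
  = 4.224 × 10⁻¹⁰⁵ m³

4.224 × 10⁻¹⁰⁵ m³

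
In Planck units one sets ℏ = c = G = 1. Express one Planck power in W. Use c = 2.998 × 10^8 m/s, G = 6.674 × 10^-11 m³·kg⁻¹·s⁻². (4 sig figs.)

P_P = c⁵/G
  = 2.422 × 10^42 / 6.674 × 10^-11
  = 3.629 × 10^52 W

3.629 × 10^52 W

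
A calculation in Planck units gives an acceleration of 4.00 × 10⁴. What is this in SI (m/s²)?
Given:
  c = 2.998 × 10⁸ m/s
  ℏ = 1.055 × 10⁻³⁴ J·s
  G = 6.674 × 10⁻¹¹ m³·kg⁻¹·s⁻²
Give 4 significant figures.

2.224 × 10⁵⁶ m/s²

One Planck acceleration: a_P = √(c⁷/(ℏG)) = 5.560 × 10⁵¹ m/s².
4.00 × 10⁴ × 5.560 × 10⁵¹ m/s² = 2.224 × 10⁵⁶ m/s²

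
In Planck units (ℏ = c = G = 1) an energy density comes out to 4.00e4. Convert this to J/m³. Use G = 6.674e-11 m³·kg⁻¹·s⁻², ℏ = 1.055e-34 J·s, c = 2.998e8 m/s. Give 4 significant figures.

1.853e118 J/m³

One Planck energy density: u_P = c⁷/(ℏG²) = 4.632e113 J/m³.
4.00e4 × 4.632e113 J/m³ = 1.853e118 J/m³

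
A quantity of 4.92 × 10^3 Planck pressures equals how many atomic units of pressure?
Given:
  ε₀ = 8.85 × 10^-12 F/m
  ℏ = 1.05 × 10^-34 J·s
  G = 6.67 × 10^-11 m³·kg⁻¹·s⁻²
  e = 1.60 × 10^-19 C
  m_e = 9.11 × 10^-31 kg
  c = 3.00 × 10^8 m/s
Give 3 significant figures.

Planck pressure: p_P = c⁷/(ℏG²) = 4.68 × 10^113 Pa
atomic unit of pressure: P_au = E_h/a₀³ = m_e⁴e¹⁰/((4πε₀)⁵ℏ⁸) = 3.01 × 10^13 Pa
4.92 × 10^3 × 4.68 × 10^113 / 3.01 × 10^13 = 7.65 × 10^103

7.65 × 10^103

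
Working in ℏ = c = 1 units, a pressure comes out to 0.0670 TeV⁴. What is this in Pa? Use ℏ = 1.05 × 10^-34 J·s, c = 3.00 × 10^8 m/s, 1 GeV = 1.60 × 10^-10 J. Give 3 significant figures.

Pressure is [E]/[L]³ = [E]⁴/(ℏc)³.
1 GeV⁴ → 1/(ℏc)³ × (1 GeV in J)⁴ = 2.10 × 10^37 Pa.
Convert the energy scale: 0.0670 TeV⁴ = 6.70 × 10^10 GeV⁴.
Result: 6.70 × 10^10 × 2.10 × 10^37 = 1.40 × 10^48 Pa.

1.40 × 10^48 Pa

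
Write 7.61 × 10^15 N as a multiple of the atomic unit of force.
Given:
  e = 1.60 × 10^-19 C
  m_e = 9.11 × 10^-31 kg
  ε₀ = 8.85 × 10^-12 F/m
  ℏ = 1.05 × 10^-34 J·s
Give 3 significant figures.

atomic unit of force: F_au = E_h/a₀ = m_e²e⁶/((4πε₀)³ℏ⁴) = 8.33 × 10^-8 N.
7.61 × 10^15 / 8.33 × 10^-8 = 9.14 × 10^22

9.14 × 10^22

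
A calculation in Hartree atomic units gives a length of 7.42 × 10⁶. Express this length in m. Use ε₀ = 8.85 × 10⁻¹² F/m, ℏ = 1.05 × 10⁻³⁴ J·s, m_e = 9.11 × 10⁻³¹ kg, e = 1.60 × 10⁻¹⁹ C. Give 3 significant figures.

One Bohr radius: a₀ = 4πε₀ℏ²/(m_e e²) = 5.26 × 10⁻¹¹ m.
7.42 × 10⁶ × 5.26 × 10⁻¹¹ m = 3.90 × 10⁻⁴ m

3.90 × 10⁻⁴ m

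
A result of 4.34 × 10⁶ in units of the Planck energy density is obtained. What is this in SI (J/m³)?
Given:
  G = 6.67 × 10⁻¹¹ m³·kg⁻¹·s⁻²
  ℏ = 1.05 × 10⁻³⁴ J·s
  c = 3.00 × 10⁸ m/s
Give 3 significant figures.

2.03 × 10¹²⁰ J/m³

One Planck energy density: u_P = c⁷/(ℏG²) = 4.68 × 10¹¹³ J/m³.
4.34 × 10⁶ × 4.68 × 10¹¹³ J/m³ = 2.03 × 10¹²⁰ J/m³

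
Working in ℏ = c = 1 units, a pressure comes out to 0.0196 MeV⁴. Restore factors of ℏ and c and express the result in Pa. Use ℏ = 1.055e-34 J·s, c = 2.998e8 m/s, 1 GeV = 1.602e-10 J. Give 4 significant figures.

4.080e23 Pa

Pressure is [E]/[L]³ = [E]⁴/(ℏc)³.
1 GeV⁴ → 1/(ℏc)³ × (1 GeV in J)⁴ = 2.082e37 Pa.
Convert the energy scale: 0.0196 MeV⁴ = 1.96e-14 GeV⁴.
Result: 1.96e-14 × 2.082e37 = 4.080e23 Pa.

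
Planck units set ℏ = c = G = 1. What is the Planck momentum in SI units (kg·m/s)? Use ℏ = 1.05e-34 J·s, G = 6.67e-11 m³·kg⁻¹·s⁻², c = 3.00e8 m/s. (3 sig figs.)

6.52 kg·m/s

From ℏ = c = G = 1 the momentum scale is p_P = √(ℏc³/G).
  = √(42.5)
  = 6.52 kg·m/s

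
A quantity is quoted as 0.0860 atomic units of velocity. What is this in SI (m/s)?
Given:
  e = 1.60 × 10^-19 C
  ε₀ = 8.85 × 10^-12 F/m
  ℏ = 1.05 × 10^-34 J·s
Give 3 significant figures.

1.89 × 10^5 m/s

One atomic unit of velocity: v_au = e²/(4πε₀ℏ) = 2.19 × 10^6 m/s.
0.0860 × 2.19 × 10^6 m/s = 1.89 × 10^5 m/s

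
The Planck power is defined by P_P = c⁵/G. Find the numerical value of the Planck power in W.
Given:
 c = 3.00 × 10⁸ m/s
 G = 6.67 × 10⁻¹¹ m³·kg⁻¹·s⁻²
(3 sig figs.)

3.64 × 10⁵² W

P_P = c⁵/G
  = 2.43 × 10⁴² / 6.67 × 10⁻¹¹
  = 3.64 × 10⁵² W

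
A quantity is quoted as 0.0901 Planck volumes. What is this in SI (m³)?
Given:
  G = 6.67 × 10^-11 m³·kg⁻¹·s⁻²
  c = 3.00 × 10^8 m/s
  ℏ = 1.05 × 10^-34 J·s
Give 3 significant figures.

One Planck volume: V_P = (ℏG/c³)^(3/2) = 4.18 × 10^-105 m³.
0.0901 × 4.18 × 10^-105 m³ = 3.76 × 10^-106 m³

3.76 × 10^-106 m³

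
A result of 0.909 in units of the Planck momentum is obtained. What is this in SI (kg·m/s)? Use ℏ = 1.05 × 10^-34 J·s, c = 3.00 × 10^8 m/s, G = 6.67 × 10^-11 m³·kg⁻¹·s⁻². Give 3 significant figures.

5.93 kg·m/s

One Planck momentum: p_P = √(ℏc³/G) = 6.52 kg·m/s.
0.909 × 6.52 kg·m/s = 5.93 kg·m/s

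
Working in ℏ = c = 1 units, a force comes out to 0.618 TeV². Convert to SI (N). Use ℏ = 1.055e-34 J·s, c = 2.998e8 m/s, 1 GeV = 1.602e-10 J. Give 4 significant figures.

Force is [E]/[L] = [E]²/(ℏc); restore (ℏc)⁻¹.
1 GeV² → 1/(ℏc) × (1 GeV in J)² = 8.114e5 N.
Convert the energy scale: 0.618 TeV² = 6.18e5 GeV².
Result: 6.18e5 × 8.114e5 = 5.015e11 N.

5.015e11 N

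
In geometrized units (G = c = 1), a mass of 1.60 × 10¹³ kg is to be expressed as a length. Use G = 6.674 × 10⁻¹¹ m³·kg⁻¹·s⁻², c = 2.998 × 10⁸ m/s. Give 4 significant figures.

1.188 × 10⁻¹⁴ m

In G = c = 1 units mass has dimensions of length; the conversion factor is G/c².
1.60 × 10¹³ kg × (G/c²) = 1.188 × 10⁻¹⁴ m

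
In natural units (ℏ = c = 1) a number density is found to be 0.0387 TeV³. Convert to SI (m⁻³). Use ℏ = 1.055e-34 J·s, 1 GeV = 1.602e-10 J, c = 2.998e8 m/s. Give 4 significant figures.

Number density is [L]⁻³ = [E]³/(ℏc)³.
1 GeV³ → 1/(ℏc)³ × (1 GeV in J)³ = 1.299e47 m⁻³.
Convert the energy scale: 0.0387 TeV³ = 3.87e7 GeV³.
Result: 3.87e7 × 1.299e47 = 5.029e54 m⁻³.

5.029e54 m⁻³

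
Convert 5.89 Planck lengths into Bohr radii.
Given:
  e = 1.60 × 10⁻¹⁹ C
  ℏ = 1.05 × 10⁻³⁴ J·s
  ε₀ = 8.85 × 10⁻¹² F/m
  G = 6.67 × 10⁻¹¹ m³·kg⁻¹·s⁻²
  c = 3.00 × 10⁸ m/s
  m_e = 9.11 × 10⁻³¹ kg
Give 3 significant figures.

Planck length: ℓ_P = √(ℏG/c³) = 1.61 × 10⁻³⁵ m
Bohr radius: a₀ = 4πε₀ℏ²/(m_e e²) = 5.26 × 10⁻¹¹ m
5.89 × 1.61 × 10⁻³⁵ / 5.26 × 10⁻¹¹ = 1.80 × 10⁻²⁴

1.80 × 10⁻²⁴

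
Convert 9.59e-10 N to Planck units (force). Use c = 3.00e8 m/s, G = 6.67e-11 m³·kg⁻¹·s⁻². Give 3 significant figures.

Planck force: F_P = c⁴/G = 1.21e44 N.
9.59e-10 / 1.21e44 = 7.90e-54

7.90e-54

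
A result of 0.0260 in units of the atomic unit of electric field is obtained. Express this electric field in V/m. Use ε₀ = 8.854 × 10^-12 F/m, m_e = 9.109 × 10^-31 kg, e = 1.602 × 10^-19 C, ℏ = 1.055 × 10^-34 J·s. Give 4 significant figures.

One atomic unit of electric field: E_au = E_h/(e a₀) = m_e²e⁵/((4πε₀)³ℏ⁴) = 5.131 × 10^11 V/m.
0.0260 × 5.131 × 10^11 V/m = 1.334 × 10^10 V/m

1.334 × 10^10 V/m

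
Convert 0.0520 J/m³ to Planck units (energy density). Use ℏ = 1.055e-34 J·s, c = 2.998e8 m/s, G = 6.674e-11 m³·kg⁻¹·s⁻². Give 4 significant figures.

Planck energy density: u_P = c⁷/(ℏG²) = 4.632e113 J/m³.
0.0520 / 4.632e113 = 1.123e-115

1.123e-115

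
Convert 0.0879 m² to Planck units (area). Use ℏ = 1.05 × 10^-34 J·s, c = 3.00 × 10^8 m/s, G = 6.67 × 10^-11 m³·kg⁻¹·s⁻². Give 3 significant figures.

3.39 × 10^68

Planck area: A_P = ℏG/c³ = 2.59 × 10^-70 m².
0.0879 / 2.59 × 10^-70 = 3.39 × 10^68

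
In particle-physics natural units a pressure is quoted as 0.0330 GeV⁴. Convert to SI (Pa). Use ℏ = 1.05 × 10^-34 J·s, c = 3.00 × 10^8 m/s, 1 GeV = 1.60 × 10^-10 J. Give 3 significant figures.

6.92 × 10^35 Pa

Pressure is [E]/[L]³ = [E]⁴/(ℏc)³.
1 GeV⁴ → 1/(ℏc)³ × (1 GeV in J)⁴ = 2.10 × 10^37 Pa.
Result: 0.0330 × 2.10 × 10^37 = 6.92 × 10^35 Pa.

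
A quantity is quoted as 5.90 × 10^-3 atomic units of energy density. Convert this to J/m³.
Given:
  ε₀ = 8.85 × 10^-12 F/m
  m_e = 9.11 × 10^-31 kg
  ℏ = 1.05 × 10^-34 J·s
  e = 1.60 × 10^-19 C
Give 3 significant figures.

1.78 × 10^11 J/m³

One atomic unit of energy density: u_au = E_h/a₀³ = m_e⁴e¹⁰/((4πε₀)⁵ℏ⁸) = 3.01 × 10^13 J/m³.
5.90 × 10^-3 × 3.01 × 10^13 J/m³ = 1.78 × 10^11 J/m³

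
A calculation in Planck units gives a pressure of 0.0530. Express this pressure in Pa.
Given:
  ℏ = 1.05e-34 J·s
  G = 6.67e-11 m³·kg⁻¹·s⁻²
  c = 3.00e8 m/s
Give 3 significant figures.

2.48e112 Pa

One Planck pressure: p_P = c⁷/(ℏG²) = 4.68e113 Pa.
0.0530 × 4.68e113 Pa = 2.48e112 Pa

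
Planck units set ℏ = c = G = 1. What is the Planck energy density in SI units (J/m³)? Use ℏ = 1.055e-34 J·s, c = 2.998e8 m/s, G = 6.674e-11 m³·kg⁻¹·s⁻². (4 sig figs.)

4.632e113 J/m³

From ℏ = c = G = 1 the energy density scale is u_P = c⁷/(ℏG²).
  = 2.177e59 / 4.699e-55
  = 4.632e113 J/m³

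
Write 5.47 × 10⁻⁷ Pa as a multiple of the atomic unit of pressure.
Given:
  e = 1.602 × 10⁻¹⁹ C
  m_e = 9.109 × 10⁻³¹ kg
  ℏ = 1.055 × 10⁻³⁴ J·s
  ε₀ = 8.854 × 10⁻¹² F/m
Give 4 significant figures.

atomic unit of pressure: P_au = E_h/a₀³ = m_e⁴e¹⁰/((4πε₀)⁵ℏ⁸) = 2.929 × 10¹³ Pa.
5.47 × 10⁻⁷ / 2.929 × 10¹³ = 1.867 × 10⁻²⁰

1.867 × 10⁻²⁰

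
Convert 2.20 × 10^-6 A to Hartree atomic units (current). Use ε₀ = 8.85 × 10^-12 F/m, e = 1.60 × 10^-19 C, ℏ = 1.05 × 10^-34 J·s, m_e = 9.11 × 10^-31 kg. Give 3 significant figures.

3.30 × 10^-4

atomic unit of electric current: I_au = e E_h/ℏ = m_e e⁵/((4πε₀)²ℏ³) = 6.67 × 10^-3 A.
2.20 × 10^-6 / 6.67 × 10^-3 = 3.30 × 10^-4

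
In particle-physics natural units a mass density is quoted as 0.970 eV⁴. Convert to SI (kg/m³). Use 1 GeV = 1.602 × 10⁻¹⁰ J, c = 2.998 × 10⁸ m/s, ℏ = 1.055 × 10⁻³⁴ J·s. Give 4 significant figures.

2.246 × 10⁻¹⁶ kg/m³

Mass density is [E]/(c²[L]³) = [E]⁴/(ℏ³c⁵).
1 GeV⁴ → 1/(ℏ³c⁵) × (1 GeV in J)⁴ = 2.316 × 10²⁰ kg/m³.
Convert the energy scale: 0.970 eV⁴ = 9.70 × 10⁻³⁷ GeV⁴.
Result: 9.70 × 10⁻³⁷ × 2.316 × 10²⁰ = 2.246 × 10⁻¹⁶ kg/m³.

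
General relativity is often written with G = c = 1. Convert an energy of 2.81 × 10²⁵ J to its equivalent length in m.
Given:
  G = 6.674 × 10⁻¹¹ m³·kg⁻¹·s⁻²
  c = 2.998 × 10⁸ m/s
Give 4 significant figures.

2.321 × 10⁻¹⁹ m

Energy → length via G/c⁴.
2.81 × 10²⁵ J × (G/c⁴) = 2.321 × 10⁻¹⁹ m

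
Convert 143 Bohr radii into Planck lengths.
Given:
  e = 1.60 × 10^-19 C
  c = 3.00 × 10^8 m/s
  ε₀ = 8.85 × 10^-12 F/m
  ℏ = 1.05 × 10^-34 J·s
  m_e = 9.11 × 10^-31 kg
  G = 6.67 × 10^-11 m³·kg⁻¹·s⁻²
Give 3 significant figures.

4.67 × 10^26

Bohr radius: a₀ = 4πε₀ℏ²/(m_e e²) = 5.26 × 10^-11 m
Planck length: ℓ_P = √(ℏG/c³) = 1.61 × 10^-35 m
143 × 5.26 × 10^-11 / 1.61 × 10^-35 = 4.67 × 10^26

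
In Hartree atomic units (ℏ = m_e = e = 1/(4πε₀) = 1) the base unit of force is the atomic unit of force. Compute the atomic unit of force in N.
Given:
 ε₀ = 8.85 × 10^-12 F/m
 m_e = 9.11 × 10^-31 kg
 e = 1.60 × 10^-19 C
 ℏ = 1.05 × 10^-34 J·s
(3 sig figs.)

8.33 × 10^-8 N

F_au = E_h/a₀ = m_e²e⁶/((4πε₀)³ℏ⁴)
E_h = 4.38 × 10^-18 J
a₀ = 5.26 × 10^-11 m
E_h/a₀ = 8.33 × 10^-8 N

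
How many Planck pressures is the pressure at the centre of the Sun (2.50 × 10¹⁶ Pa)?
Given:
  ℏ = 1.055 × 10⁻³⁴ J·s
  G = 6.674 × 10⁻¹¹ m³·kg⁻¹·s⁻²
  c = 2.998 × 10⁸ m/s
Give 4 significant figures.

Planck pressure: p_P = c⁷/(ℏG²) = 4.632 × 10¹¹³ Pa.
2.50 × 10¹⁶ / 4.632 × 10¹¹³ = 5.397 × 10⁻⁹⁸

5.397 × 10⁻⁹⁸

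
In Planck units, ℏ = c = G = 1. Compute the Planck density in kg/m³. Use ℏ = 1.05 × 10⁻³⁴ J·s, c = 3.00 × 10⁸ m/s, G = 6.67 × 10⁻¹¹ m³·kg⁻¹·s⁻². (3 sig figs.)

5.20 × 10⁹⁶ kg/m³

From ℏ = c = G = 1 the density scale is ρ_P = c⁵/(ℏG²).
  = 2.43 × 10⁴² / 4.67 × 10⁻⁵⁵
  = 5.20 × 10⁹⁶ kg/m³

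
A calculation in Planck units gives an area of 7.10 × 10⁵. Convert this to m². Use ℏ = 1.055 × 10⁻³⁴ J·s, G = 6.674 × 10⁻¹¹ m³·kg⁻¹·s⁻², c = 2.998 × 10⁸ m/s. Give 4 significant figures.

1.855 × 10⁻⁶⁴ m²

One Planck area: A_P = ℏG/c³ = 2.613 × 10⁻⁷⁰ m².
7.10 × 10⁵ × 2.613 × 10⁻⁷⁰ m² = 1.855 × 10⁻⁶⁴ m²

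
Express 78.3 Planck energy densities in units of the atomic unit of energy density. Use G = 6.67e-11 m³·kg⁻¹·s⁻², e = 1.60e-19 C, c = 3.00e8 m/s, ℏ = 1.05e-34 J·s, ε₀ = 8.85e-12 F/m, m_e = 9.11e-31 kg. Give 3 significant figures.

Planck energy density: u_P = c⁷/(ℏG²) = 4.68e113 J/m³
atomic unit of energy density: u_au = E_h/a₀³ = m_e⁴e¹⁰/((4πε₀)⁵ℏ⁸) = 3.01e13 J/m³
78.3 × 4.68e113 / 3.01e13 = 1.22e102

1.22e102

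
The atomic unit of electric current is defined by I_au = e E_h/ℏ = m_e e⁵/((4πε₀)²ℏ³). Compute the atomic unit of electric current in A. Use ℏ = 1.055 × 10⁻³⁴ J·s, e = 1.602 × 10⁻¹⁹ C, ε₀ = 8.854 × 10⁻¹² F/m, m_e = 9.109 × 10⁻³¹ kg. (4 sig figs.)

6.612 × 10⁻³ A

I_au = e E_h/ℏ = m_e e⁵/((4πε₀)²ℏ³)
E_h = 4.354 × 10⁻¹⁸ J
e·E_h/ℏ = 6.612 × 10⁻³ A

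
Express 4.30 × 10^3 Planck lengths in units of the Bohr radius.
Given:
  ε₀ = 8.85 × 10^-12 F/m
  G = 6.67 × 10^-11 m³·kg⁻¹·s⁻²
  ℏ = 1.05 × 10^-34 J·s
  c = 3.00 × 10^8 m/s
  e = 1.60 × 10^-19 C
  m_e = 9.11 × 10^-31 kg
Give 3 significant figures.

Planck length: ℓ_P = √(ℏG/c³) = 1.61 × 10^-35 m
Bohr radius: a₀ = 4πε₀ℏ²/(m_e e²) = 5.26 × 10^-11 m
4.30 × 10^3 × 1.61 × 10^-35 / 5.26 × 10^-11 = 1.32 × 10^-21

1.32 × 10^-21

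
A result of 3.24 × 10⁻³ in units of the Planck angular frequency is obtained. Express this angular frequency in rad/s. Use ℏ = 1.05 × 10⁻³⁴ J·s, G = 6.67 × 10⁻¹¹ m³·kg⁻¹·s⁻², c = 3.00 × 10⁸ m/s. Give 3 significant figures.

6.04 × 10⁴⁰ rad/s

One Planck angular frequency: ω_P = √(c⁵/(ℏG)) = 1.86 × 10⁴³ rad/s.
3.24 × 10⁻³ × 1.86 × 10⁴³ rad/s = 6.04 × 10⁴⁰ rad/s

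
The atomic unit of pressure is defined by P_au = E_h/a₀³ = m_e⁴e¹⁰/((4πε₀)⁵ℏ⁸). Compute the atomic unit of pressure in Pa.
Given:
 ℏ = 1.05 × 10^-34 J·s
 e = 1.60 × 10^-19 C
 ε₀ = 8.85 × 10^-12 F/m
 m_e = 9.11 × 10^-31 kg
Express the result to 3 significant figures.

P_au = E_h/a₀³ = m_e⁴e¹⁰/((4πε₀)⁵ℏ⁸)
E_h = 4.38 × 10^-18 J
a₀ = 5.26 × 10^-11 m
E_h/a₀³ = 3.01 × 10^13 Pa

3.01 × 10^13 Pa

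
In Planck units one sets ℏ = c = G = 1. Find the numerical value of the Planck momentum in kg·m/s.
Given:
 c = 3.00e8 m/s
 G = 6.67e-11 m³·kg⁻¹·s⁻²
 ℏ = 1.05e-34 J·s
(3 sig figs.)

p_P = √(ℏc³/G)
  = √(42.5)
  = 6.52 kg·m/s

6.52 kg·m/s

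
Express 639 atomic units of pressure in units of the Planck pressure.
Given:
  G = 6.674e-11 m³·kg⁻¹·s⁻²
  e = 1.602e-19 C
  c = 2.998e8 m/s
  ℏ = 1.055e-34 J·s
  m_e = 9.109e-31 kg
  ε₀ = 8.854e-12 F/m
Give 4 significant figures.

4.041e-98

atomic unit of pressure: P_au = E_h/a₀³ = m_e⁴e¹⁰/((4πε₀)⁵ℏ⁸) = 2.929e13 Pa
Planck pressure: p_P = c⁷/(ℏG²) = 4.632e113 Pa
639 × 2.929e13 / 4.632e113 = 4.041e-98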